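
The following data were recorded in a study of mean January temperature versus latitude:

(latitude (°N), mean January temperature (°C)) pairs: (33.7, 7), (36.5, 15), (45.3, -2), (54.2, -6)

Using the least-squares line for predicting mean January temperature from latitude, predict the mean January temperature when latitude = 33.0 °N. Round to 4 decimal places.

11.7641

n = 4, Σx = 169.7, Σy = 14, Σxy = 367.6, Σx² = 7457.67
Sxx = Σx² − (Σx)²/n = 7457.67 − 7199.5225 = 258.1475
Sxy = Σxy − (Σx)(Σy)/n = 367.6 − 593.95 = -226.35
b = Sxy/Sxx = -226.35/258.1475 = -0.876824
a = ȳ − b·x̄ = 3.5 − (-0.876824)·42.425 = 40.699271
ŷ(33.0) = a + b·33.0 = 40.699271 + (-0.876824)·33 = 11.764069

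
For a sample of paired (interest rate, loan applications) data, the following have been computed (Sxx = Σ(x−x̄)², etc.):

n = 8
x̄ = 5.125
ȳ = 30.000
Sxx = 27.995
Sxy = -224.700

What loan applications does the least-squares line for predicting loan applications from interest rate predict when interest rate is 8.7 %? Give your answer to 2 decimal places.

1.31

b = Sxy/Sxx = -224.7/27.995 = -8.026433
a = ȳ − b·x̄ = 30 − (-8.026433)·5.125 = 71.135471
ŷ(8.7) = a + b·8.7 = 71.135471 + (-8.026433)·8.7 = 1.305501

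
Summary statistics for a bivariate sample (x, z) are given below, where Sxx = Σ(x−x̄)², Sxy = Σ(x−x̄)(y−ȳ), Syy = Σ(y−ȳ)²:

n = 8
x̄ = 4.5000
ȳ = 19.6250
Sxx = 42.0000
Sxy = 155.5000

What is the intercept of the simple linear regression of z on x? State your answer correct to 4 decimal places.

2.9643

b = Sxy/Sxx = 155.5/42 = 3.702381
a = ȳ − b·x̄ = 19.625 − 3.702381·4.5 = 2.964286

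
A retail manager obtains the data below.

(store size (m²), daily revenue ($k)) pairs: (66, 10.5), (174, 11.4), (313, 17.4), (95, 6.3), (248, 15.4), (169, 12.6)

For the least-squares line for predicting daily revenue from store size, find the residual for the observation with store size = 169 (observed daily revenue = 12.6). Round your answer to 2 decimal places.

0.65

n = 6, Σx = 1065, Σy = 73.6, Σxy = 14669.9, Σx² = 231691
Sxx = Σx² − (Σx)²/n = 231691 − 189037.5 = 42653.5
Sxy = Σxy − (Σx)(Σy)/n = 14669.9 − 13064 = 1605.9
b = Sxy/Sxx = 1605.9/42653.5 = 0.037650
a = ȳ − b·x̄ = 12.266667 − 0.037650·177.5 = 5.583809
ŷ(169) = 5.583809 + 0.037650·169 = 11.946643
residual = y − ŷ = 12.6 − 11.946643 = 0.653357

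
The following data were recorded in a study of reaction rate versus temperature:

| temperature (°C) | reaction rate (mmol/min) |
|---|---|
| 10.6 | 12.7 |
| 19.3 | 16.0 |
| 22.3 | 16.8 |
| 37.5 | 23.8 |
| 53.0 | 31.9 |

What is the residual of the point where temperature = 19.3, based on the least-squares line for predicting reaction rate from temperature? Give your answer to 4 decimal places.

n = 5, Σx = 142.7, Σy = 101.2, Σxy = 3401.26, Σx² = 5197.39
Sxx = Σx² − (Σx)²/n = 5197.39 − 4072.658 = 1124.732
Sxy = Σxy − (Σx)(Σy)/n = 3401.26 − 2888.248 = 513.012
b = Sxy/Sxx = 513.012/1124.732 = 0.456119
a = ȳ − b·x̄ = 20.24 − 0.456119·28.54 = 7.222354
ŷ(19.3) = 7.222354 + 0.456119·19.3 = 16.025457
residual = y − ŷ = 16.0 − 16.025457 = -0.025457

-0.0255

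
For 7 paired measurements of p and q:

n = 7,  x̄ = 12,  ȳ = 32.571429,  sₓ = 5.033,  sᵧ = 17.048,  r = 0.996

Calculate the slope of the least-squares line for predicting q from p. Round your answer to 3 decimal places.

3.374

b = r · sᵧ/sₓ = 0.996 · 17.048/5.033 = 3.373695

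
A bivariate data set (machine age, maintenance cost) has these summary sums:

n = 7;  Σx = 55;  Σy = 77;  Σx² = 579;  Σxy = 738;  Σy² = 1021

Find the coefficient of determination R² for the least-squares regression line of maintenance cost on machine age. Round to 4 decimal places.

Sxx = Σx² − (Σx)²/n = 579 − 432.142857 = 146.857143
Sxy = Σxy − (Σx)(Σy)/n = 738 − 605 = 133
Syy = Σy² − (Σy)²/n = 1021 − 847 = 174
R² = Sxy²/(Sxx·Syy) = (133)²/(146.857143·174) = 0.692244

0.6922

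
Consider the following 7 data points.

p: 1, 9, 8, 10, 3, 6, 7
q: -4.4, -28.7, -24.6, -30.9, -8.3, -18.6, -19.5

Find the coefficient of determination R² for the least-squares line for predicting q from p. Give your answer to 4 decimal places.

0.9870

n = 7, Σx = 44, Σy = -135, Σxy = -1041.5, Σx² = 340, Σy² = 3198.12
Sxx = Σx² − (Σx)²/n = 340 − 276.571429 = 63.428571
Sxy = Σxy − (Σx)(Σy)/n = -1041.5 − (-848.571429) = -192.928571
Syy = Σy² − (Σy)²/n = 3198.12 − 2603.571429 = 594.548571
R² = Sxy²/(Sxx·Syy) = (-192.928571)²/(63.428571·594.548571) = 0.987008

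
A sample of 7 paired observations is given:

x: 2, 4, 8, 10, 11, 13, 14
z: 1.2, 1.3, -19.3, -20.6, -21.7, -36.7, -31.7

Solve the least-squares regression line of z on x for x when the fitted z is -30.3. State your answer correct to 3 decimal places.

n = 7, Σx = 62, Σy = -127.5, Σxy = -1512.4, Σx² = 670
Sxx = Σx² − (Σx)²/n = 670 − 549.142857 = 120.857143
Sxy = Σxy − (Σx)(Σy)/n = -1512.4 − (-1129.285714) = -383.114286
b = Sxy/Sxx = -383.114286/120.857143 = -3.169976
a = ȳ − b·x̄ = -18.214286 − (-3.169976)·8.857143 = 9.862648
Set a + b·x = -30.3: x = (-30.3 − 9.862648) / (-3.169976) = 12.669699

12.670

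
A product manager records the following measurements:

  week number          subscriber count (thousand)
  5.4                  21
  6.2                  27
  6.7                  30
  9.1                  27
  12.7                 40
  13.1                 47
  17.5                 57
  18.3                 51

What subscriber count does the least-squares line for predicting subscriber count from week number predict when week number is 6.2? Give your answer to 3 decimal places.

n = 8, Σx = 89, Σy = 300, Σxy = 3782, Σx² = 1169.34
Sxx = Σx² − (Σx)²/n = 1169.34 − 990.125 = 179.215
Sxy = Σxy − (Σx)(Σy)/n = 3782 − 3337.5 = 444.5
b = Sxy/Sxx = 444.5/179.215 = 2.480261
a = ȳ − b·x̄ = 37.5 − 2.480261·11.125 = 9.907095
ŷ(6.2) = a + b·6.2 = 9.907095 + 2.480261·6.2 = 25.284714

25.285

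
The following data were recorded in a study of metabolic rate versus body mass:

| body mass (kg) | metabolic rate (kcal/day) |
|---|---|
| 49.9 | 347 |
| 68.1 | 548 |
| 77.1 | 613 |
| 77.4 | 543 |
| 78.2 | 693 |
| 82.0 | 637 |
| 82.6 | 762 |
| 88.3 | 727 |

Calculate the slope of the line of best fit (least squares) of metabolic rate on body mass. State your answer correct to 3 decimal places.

n = 8, Σx = 603.6, Σy = 4870, Σxy = 377486.5, Σx² = 46521.68
Sxx = Σx² − (Σx)²/n = 46521.68 − 45541.62 = 980.06
Sxy = Σxy − (Σx)(Σy)/n = 377486.5 − 367441.5 = 10045
b = Sxy/Sxx = 10045/980.06 = 10.249372

10.249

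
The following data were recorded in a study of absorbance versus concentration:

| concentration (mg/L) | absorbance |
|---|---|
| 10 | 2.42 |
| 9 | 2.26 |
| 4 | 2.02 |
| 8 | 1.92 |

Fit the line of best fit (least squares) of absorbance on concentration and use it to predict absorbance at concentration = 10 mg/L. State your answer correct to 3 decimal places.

2.282

n = 4, Σx = 31, Σy = 8.62, Σxy = 67.98, Σx² = 261
Sxx = Σx² − (Σx)²/n = 261 − 240.25 = 20.75
Sxy = Σxy − (Σx)(Σy)/n = 67.98 − 66.805 = 1.175
b = Sxy/Sxx = 1.175/20.75 = 0.056627
a = ȳ − b·x̄ = 2.155 − 0.056627·7.75 = 1.716145
ŷ(10) = a + b·10 = 1.716145 + 0.056627·10 = 2.282410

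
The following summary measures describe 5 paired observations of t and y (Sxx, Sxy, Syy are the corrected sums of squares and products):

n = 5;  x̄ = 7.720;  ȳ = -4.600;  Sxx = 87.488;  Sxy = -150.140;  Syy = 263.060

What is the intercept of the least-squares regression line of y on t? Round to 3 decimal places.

8.648

b = Sxy/Sxx = -150.14/87.488 = -1.716121
a = ȳ − b·x̄ = -4.6 − (-1.716121)·7.72 = 8.648455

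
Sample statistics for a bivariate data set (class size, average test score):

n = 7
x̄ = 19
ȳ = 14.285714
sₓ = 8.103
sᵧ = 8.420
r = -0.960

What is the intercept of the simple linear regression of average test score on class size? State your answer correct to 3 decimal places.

b = r · sᵧ/sₓ = -0.96 · 8.42/8.103 = -0.997556
a = ȳ − b·x̄ = 14.285714 − (-0.997556)·19 = 33.239287

33.239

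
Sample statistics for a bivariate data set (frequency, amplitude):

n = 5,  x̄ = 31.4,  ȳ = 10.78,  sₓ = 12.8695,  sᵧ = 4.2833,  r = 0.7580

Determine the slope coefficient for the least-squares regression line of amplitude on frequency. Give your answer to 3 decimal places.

0.252

b = r · sᵧ/sₓ = 0.758 · 4.2833/12.8695 = 0.252282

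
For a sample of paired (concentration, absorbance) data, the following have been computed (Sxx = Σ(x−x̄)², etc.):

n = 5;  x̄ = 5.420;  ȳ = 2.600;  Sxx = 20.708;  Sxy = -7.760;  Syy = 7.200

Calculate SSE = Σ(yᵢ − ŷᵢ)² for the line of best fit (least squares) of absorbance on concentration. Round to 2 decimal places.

4.29

b = Sxy/Sxx = -7.76/20.708 = -0.374734
SSE = Syy − b·Sxy = 7.2 − (-0.374734)·(-7.76) = 4.292061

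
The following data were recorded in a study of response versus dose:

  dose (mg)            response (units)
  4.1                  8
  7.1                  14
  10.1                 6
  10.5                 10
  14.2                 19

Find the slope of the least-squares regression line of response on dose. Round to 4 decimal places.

0.7459

n = 5, Σx = 46, Σy = 57, Σxy = 567.6, Σx² = 481.12
Sxx = Σx² − (Σx)²/n = 481.12 − 423.2 = 57.92
Sxy = Σxy − (Σx)(Σy)/n = 567.6 − 524.4 = 43.2
b = Sxy/Sxx = 43.2/57.92 = 0.745856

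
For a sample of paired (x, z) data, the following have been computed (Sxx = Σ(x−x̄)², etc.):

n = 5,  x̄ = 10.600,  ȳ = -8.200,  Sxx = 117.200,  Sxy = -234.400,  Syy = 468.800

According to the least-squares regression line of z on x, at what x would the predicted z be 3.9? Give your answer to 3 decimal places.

4.550

b = Sxy/Sxx = -234.4/117.2 = -2
a = ȳ − b·x̄ = -8.2 − (-2)·10.6 = 13
Set a + b·x = 3.9: x = (3.9 − 13) / (-2) = 4.55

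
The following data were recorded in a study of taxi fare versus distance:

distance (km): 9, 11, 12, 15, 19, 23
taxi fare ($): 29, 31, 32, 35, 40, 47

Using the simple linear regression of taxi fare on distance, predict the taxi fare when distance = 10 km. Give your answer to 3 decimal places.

n = 6, Σx = 89, Σy = 214, Σxy = 3352, Σx² = 1461
Sxx = Σx² − (Σx)²/n = 1461 − 1320.166667 = 140.833333
Sxy = Σxy − (Σx)(Σy)/n = 3352 − 3174.333333 = 177.666667
b = Sxy/Sxx = 177.666667/140.833333 = 1.261538
a = ȳ − b·x̄ = 35.666667 − 1.261538·14.833333 = 16.953846
ŷ(10) = a + b·10 = 16.953846 + 1.261538·10 = 29.569231

29.569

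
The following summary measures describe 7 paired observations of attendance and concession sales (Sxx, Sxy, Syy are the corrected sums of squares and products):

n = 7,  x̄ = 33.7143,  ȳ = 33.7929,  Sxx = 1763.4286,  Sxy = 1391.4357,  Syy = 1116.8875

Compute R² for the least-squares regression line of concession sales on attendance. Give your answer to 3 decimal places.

0.983

R² = Sxy²/(Sxx·Syy) = (1391.4357)²/(1763.4286·1116.8875) = 0.983012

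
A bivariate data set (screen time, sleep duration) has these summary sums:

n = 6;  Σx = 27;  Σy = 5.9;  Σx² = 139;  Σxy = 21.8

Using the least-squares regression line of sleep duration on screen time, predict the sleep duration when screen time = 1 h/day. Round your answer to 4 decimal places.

1.9333

Sxx = Σx² − (Σx)²/n = 139 − 121.5 = 17.5
Sxy = Σxy − (Σx)(Σy)/n = 21.8 − 26.55 = -4.75
b = Sxy/Sxx = -4.75/17.5 = -0.271429
a = ȳ − b·x̄ = 0.983333 − (-0.271429)·4.5 = 2.204762
ŷ(1) = a + b·1 = 2.204762 + (-0.271429)·1 = 1.933333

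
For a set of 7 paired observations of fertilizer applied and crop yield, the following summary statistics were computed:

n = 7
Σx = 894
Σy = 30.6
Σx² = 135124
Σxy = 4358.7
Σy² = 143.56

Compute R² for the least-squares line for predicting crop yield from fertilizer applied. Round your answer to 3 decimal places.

0.990

Sxx = Σx² − (Σx)²/n = 135124 − 114176.571429 = 20947.428571
Sxy = Σxy − (Σx)(Σy)/n = 4358.7 − 3908.057143 = 450.642857
Syy = Σy² − (Σy)²/n = 143.56 − 133.765714 = 9.794286
R² = Sxy²/(Sxx·Syy) = (450.642857)²/(20947.428571·9.794286) = 0.989832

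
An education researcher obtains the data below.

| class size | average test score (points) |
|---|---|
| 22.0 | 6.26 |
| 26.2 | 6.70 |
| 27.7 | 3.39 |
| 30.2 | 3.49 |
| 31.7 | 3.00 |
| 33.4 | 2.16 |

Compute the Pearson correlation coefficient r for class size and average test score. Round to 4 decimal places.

n = 6, Σx = 171.2, Σy = 25, Σxy = 679.805, Σx² = 4970.22, Σy² = 121.4154
Sxx = Σx² − (Σx)²/n = 4970.22 − 4884.906667 = 85.313333
Sxy = Σxy − (Σx)(Σy)/n = 679.805 − 713.333333 = -33.528333
Syy = Σy² − (Σy)²/n = 121.4154 − 104.166667 = 17.248733
r = Sxy/√(Sxx·Syy) = -33.528333/√(1471.546936) = -33.528333/38.360747 = -0.874027

-0.8740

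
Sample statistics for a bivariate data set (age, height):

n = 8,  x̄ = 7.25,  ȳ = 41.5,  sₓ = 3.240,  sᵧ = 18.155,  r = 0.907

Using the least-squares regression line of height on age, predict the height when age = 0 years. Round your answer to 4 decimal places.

b = r · sᵧ/sₓ = 0.907 · 18.155/3.24 = 5.082279
a = ȳ − b·x̄ = 41.5 − 5.082279·7.25 = 4.653475
ŷ(0) = a + b·0 = 4.653475 + 5.082279·0 = 4.653475

4.6535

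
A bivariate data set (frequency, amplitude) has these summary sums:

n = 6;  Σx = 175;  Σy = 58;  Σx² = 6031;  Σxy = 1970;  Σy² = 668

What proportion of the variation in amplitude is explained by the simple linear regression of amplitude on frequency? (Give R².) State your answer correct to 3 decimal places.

0.779

Sxx = Σx² − (Σx)²/n = 6031 − 5104.166667 = 926.833333
Sxy = Σxy − (Σx)(Σy)/n = 1970 − 1691.666667 = 278.333333
Syy = Σy² − (Σy)²/n = 668 − 560.666667 = 107.333333
R² = Sxy²/(Sxx·Syy) = (278.333333)²/(926.833333·107.333333) = 0.778743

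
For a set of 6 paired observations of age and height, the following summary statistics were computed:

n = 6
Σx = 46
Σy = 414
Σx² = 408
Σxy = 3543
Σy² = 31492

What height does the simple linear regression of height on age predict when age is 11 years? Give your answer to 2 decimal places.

Sxx = Σx² − (Σx)²/n = 408 − 352.666667 = 55.333333
Sxy = Σxy − (Σx)(Σy)/n = 3543 − 3174 = 369
b = Sxy/Sxx = 369/55.333333 = 6.668675
a = ȳ − b·x̄ = 69 − 6.668675·7.666667 = 17.873494
ŷ(11) = a + b·11 = 17.873494 + 6.668675·11 = 91.228916

91.23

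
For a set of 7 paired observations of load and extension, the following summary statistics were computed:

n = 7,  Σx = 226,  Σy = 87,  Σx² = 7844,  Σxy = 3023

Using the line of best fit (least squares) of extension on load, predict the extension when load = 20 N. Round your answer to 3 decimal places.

7.623

Sxx = Σx² − (Σx)²/n = 7844 − 7296.571429 = 547.428571
Sxy = Σxy − (Σx)(Σy)/n = 3023 − 2808.857143 = 214.142857
b = Sxy/Sxx = 214.142857/547.428571 = 0.391180
a = ȳ − b·x̄ = 12.428571 − 0.391180·32.285714 = -0.200939
ŷ(20) = a + b·20 = -0.200939 + 0.391180·20 = 7.622651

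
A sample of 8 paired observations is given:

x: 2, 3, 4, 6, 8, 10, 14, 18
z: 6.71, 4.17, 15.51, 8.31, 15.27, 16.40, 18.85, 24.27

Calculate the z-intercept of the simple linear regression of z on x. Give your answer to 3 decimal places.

5.036

n = 8, Σx = 65, Σy = 109.49, Σxy = 1124.75, Σx² = 749
Sxx = Σx² − (Σx)²/n = 749 − 528.125 = 220.875
Sxy = Σxy − (Σx)(Σy)/n = 1124.75 − 889.60625 = 235.14375
b = Sxy/Sxx = 235.14375/220.875 = 1.064601
a = ȳ − b·x̄ = 13.68625 − 1.064601·8.125 = 5.036367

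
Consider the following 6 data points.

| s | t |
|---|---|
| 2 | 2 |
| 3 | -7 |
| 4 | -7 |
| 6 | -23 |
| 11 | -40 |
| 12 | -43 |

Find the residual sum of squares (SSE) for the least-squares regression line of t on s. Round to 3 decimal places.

n = 6, Σx = 38, Σy = -118, Σxy = -1139, Σx² = 330, Σy² = 4080
Sxx = Σx² − (Σx)²/n = 330 − 240.666667 = 89.333333
Sxy = Σxy − (Σx)(Σy)/n = -1139 − (-747.333333) = -391.666667
Syy = Σy² − (Σy)²/n = 4080 − 2320.666667 = 1759.333333
b = Sxy/Sxx = -391.666667/89.333333 = -4.384328
SSE = Syy − b·Sxy = 1759.333333 − (-4.384328)·(-391.666667) = 42.138060

42.138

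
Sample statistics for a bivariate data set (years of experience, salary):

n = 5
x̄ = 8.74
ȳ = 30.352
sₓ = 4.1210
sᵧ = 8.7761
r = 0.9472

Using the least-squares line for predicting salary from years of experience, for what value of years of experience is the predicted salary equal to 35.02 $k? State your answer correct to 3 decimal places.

b = r · sᵧ/sₓ = 0.9472 · 8.7761/4.121 = 2.017161
a = ȳ − b·x̄ = 30.352 − 2.017161·8.74 = 12.722010
Set a + b·x = 35.02: x = (35.02 − 12.722010) / 2.017161 = 11.054143

11.054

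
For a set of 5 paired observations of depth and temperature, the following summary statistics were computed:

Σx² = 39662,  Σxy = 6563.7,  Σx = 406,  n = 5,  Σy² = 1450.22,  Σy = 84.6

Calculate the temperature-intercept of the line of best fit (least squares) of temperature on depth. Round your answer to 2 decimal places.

Sxx = Σx² − (Σx)²/n = 39662 − 32967.2 = 6694.8
Sxy = Σxy − (Σx)(Σy)/n = 6563.7 − 6869.52 = -305.82
b = Sxy/Sxx = -305.82/6694.8 = -0.045680
a = ȳ − b·x̄ = 16.92 − (-0.045680)·81.2 = 20.629235

20.63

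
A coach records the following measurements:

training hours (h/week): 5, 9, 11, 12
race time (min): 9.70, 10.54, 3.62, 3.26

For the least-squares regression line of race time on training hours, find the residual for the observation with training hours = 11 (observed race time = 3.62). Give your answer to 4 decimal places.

-1.4216

n = 4, Σx = 37, Σy = 27.12, Σxy = 222.3, Σx² = 371
Sxx = Σx² − (Σx)²/n = 371 − 342.25 = 28.75
Sxy = Σxy − (Σx)(Σy)/n = 222.3 − 250.86 = -28.56
b = Sxy/Sxx = -28.56/28.75 = -0.993391
a = ȳ − b·x̄ = 6.78 − (-0.993391)·9.25 = 15.968870
ŷ(11) = 15.968870 + (-0.993391)·11 = 5.041565
residual = y − ŷ = 3.62 − 5.041565 = -1.421565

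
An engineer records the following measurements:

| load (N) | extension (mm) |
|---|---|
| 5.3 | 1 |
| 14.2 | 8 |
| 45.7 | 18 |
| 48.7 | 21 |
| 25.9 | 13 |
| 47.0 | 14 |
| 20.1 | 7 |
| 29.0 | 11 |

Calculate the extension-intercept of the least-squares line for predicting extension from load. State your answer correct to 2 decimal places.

n = 8, Σx = 235.9, Σy = 93, Σxy = 3418.6, Σx² = 8814.73
Sxx = Σx² − (Σx)²/n = 8814.73 − 6956.10125 = 1858.62875
Sxy = Σxy − (Σx)(Σy)/n = 3418.6 − 2742.3375 = 676.2625
b = Sxy/Sxx = 676.2625/1858.62875 = 0.363850
a = ȳ − b·x̄ = 11.625 − 0.363850·29.4875 = 0.895966

0.90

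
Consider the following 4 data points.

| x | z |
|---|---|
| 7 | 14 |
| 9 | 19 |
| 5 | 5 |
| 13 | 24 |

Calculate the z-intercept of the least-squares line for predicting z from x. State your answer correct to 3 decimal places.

-3.686

n = 4, Σx = 34, Σy = 62, Σxy = 606, Σx² = 324
Sxx = Σx² − (Σx)²/n = 324 − 289 = 35
Sxy = Σxy − (Σx)(Σy)/n = 606 − 527 = 79
b = Sxy/Sxx = 79/35 = 2.257143
a = ȳ − b·x̄ = 15.5 − 2.257143·8.5 = -3.685714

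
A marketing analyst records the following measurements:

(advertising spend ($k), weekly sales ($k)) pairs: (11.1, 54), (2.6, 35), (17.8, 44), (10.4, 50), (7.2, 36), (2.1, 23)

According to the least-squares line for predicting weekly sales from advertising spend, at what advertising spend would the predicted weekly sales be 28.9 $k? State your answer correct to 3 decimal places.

n = 6, Σx = 51.2, Σy = 242, Σxy = 2301.1, Σx² = 611.22
Sxx = Σx² − (Σx)²/n = 611.22 − 436.906667 = 174.313333
Sxy = Σxy − (Σx)(Σy)/n = 2301.1 − 2065.066667 = 236.033333
b = Sxy/Sxx = 236.033333/174.313333 = 1.354075
a = ȳ − b·x̄ = 40.333333 − 1.354075·8.533333 = 28.778560
Set a + b·x = 28.9: x = (28.9 − 28.778560) / 1.354075 = 0.089685

0.090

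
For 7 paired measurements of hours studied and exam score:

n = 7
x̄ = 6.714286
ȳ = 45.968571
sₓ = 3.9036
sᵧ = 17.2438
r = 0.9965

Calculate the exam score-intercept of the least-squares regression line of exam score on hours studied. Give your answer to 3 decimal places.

b = r · sᵧ/sₓ = 0.9965 · 17.2438/3.9036 = 4.401949
a = ȳ − b·x̄ = 45.968571 − 4.401949·6.714286 = 16.412629

16.413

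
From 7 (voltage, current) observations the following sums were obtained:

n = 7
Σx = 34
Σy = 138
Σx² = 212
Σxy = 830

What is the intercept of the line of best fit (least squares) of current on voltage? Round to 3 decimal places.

3.159

Sxx = Σx² − (Σx)²/n = 212 − 165.142857 = 46.857143
Sxy = Σxy − (Σx)(Σy)/n = 830 − 670.285714 = 159.714286
b = Sxy/Sxx = 159.714286/46.857143 = 3.408537
a = ȳ − b·x̄ = 19.714286 − 3.408537·4.857143 = 3.158537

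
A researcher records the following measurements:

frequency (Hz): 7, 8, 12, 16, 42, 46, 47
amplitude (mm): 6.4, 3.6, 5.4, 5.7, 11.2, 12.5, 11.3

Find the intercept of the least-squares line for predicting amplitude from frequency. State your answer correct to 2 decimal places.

n = 7, Σx = 178, Σy = 56.1, Σxy = 1806.1, Σx² = 6602
Sxx = Σx² − (Σx)²/n = 6602 − 4526.285714 = 2075.714286
Sxy = Σxy − (Σx)(Σy)/n = 1806.1 − 1426.542857 = 379.557143
b = Sxy/Sxx = 379.557143/2075.714286 = 0.182856
a = ȳ − b·x̄ = 8.014286 − 0.182856·25.428571 = 3.364515

3.36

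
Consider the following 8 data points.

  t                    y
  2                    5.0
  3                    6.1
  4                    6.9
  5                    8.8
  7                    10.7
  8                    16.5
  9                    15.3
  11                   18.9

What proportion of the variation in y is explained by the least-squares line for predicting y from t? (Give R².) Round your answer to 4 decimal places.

n = 8, Σx = 49, Σy = 88.2, Σxy = 652.4, Σx² = 369, Σy² = 1165.3
Sxx = Σx² − (Σx)²/n = 369 − 300.125 = 68.875
Sxy = Σxy − (Σx)(Σy)/n = 652.4 − 540.225 = 112.175
Syy = Σy² − (Σy)²/n = 1165.3 − 972.405 = 192.895
R² = Sxy²/(Sxx·Syy) = (112.175)²/(68.875·192.895) = 0.947130

0.9471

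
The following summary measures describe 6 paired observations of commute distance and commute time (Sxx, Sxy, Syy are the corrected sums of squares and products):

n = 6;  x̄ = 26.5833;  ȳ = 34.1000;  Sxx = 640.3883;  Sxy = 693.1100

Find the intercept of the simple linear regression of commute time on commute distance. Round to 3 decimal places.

b = Sxy/Sxx = 693.11/640.3883 = 1.082328
a = ȳ − b·x̄ = 34.1 − 1.082328·26.5833 = 5.328158

5.328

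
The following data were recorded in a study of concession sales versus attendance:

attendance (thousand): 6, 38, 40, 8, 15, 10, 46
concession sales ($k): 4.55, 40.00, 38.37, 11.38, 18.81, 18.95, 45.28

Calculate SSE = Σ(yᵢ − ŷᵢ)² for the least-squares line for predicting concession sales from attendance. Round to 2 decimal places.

65.50

n = 7, Σx = 163, Σy = 177.34, Σxy = 5727.67, Σx² = 5585, Σy² = 5985.6608
Sxx = Σx² − (Σx)²/n = 5585 − 3795.571429 = 1789.428571
Sxy = Σxy − (Σx)(Σy)/n = 5727.67 − 4129.488571 = 1598.181429
Syy = Σy² − (Σy)²/n = 5985.6608 − 4492.782229 = 1492.878571
b = Sxy/Sxx = 1598.181429/1789.428571 = 0.893124
SSE = Syy − b·Sxy = 1492.878571 − 0.893124·1598.181429 = 65.504537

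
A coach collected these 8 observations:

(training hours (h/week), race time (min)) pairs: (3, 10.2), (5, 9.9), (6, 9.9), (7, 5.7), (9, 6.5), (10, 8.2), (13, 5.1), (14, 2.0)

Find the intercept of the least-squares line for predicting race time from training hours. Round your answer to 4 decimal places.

n = 8, Σx = 67, Σy = 57.5, Σxy = 414.2, Σx² = 665
Sxx = Σx² − (Σx)²/n = 665 − 561.125 = 103.875
Sxy = Σxy − (Σx)(Σy)/n = 414.2 − 481.5625 = -67.3625
b = Sxy/Sxx = -67.3625/103.875 = -0.648496
a = ȳ − b·x̄ = 7.1875 − (-0.648496)·8.375 = 12.618652

12.6187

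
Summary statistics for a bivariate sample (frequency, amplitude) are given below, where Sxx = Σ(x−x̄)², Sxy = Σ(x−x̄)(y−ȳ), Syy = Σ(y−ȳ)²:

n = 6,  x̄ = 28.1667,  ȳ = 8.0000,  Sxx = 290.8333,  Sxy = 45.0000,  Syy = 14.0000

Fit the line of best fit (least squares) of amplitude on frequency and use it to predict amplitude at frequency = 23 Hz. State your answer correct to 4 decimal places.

7.2006

b = Sxy/Sxx = 45/290.8333 = 0.154728
a = ȳ − b·x̄ = 8 − 0.154728·28.1667 = 3.641828
ŷ(23) = a + b·23 = 3.641828 + 0.154728·23 = 7.200568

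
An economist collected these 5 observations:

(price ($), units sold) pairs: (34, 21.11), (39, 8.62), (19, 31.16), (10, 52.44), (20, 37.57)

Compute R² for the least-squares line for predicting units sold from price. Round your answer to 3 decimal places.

0.938

n = 5, Σx = 122, Σy = 150.9, Σxy = 2921.76, Σx² = 3538, Σy² = 5652.3406
Sxx = Σx² − (Σx)²/n = 3538 − 2976.8 = 561.2
Sxy = Σxy − (Σx)(Σy)/n = 2921.76 − 3681.96 = -760.2
Syy = Σy² − (Σy)²/n = 5652.3406 − 4554.162 = 1098.1786
R² = Sxy²/(Sxx·Syy) = (-760.2)²/(561.2·1098.1786) = 0.937703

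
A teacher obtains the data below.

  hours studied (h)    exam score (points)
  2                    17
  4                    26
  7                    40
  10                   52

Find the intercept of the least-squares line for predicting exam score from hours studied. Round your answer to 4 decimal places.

n = 4, Σx = 23, Σy = 135, Σxy = 938, Σx² = 169
Sxx = Σx² − (Σx)²/n = 169 − 132.25 = 36.75
Sxy = Σxy − (Σx)(Σy)/n = 938 − 776.25 = 161.75
b = Sxy/Sxx = 161.75/36.75 = 4.401361
a = ȳ − b·x̄ = 33.75 − 4.401361·5.75 = 8.442177

8.4422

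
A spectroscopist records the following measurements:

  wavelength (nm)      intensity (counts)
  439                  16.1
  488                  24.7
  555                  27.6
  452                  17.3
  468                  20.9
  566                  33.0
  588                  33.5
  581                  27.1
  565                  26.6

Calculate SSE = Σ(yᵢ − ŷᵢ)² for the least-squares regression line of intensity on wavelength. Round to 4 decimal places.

49.8592

n = 9, Σx = 4702, Σy = 226.8, Σxy = 121190.4, Σx² = 2485104, Σy² = 6020.38
Sxx = Σx² − (Σx)²/n = 2485104 − 2456533.777778 = 28570.222222
Sxy = Σxy − (Σx)(Σy)/n = 121190.4 − 118490.4 = 2700
Syy = Σy² − (Σy)²/n = 6020.38 − 5715.36 = 305.02
b = Sxy/Sxx = 2700/28570.222222 = 0.094504
SSE = Syy − b·Sxy = 305.02 − 0.094504·2700 = 49.859227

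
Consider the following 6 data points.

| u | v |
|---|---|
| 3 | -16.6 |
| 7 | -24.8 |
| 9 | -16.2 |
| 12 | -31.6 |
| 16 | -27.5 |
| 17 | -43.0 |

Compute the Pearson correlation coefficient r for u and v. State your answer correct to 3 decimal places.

-0.796

n = 6, Σx = 64, Σy = -159.7, Σxy = -1919.4, Σx² = 828, Σy² = 4756.85
Sxx = Σx² − (Σx)²/n = 828 − 682.666667 = 145.333333
Sxy = Σxy − (Σx)(Σy)/n = -1919.4 − (-1703.466667) = -215.933333
Syy = Σy² − (Σy)²/n = 4756.85 − 4250.681667 = 506.168333
r = Sxy/√(Sxx·Syy) = -215.933333/√(73563.131111) = -215.933333/271.225241 = -0.796140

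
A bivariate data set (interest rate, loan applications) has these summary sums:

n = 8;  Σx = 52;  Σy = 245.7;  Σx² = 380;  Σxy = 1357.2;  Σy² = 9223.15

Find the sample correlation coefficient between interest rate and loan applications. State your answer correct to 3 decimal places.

-0.904

Sxx = Σx² − (Σx)²/n = 380 − 338 = 42
Sxy = Σxy − (Σx)(Σy)/n = 1357.2 − 1597.05 = -239.85
Syy = Σy² − (Σy)²/n = 9223.15 − 7546.06125 = 1677.08875
r = Sxy/√(Sxx·Syy) = -239.85/√(70437.7275) = -239.85/265.401069 = -0.903727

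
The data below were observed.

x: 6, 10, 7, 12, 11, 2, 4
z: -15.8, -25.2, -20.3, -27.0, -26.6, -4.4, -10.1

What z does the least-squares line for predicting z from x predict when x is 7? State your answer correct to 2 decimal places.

n = 7, Σx = 52, Σy = -129.4, Σxy = -1154.7, Σx² = 470
Sxx = Σx² − (Σx)²/n = 470 − 386.285714 = 83.714286
Sxy = Σxy − (Σx)(Σy)/n = -1154.7 − (-961.257143) = -193.442857
b = Sxy/Sxx = -193.442857/83.714286 = -2.310751
a = ȳ − b·x̄ = -18.485714 − (-2.310751)·7.428571 = -1.320137
ŷ(7) = a + b·7 = -1.320137 + (-2.310751)·7 = -17.495392

-17.50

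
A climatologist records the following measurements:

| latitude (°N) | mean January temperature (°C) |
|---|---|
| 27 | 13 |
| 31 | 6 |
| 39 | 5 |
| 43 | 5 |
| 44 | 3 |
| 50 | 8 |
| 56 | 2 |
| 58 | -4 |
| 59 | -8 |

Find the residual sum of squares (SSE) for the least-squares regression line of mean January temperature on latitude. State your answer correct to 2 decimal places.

n = 9, Σx = 407, Σy = 30, Σxy = 887, Σx² = 19477, Σy² = 412
Sxx = Σx² − (Σx)²/n = 19477 − 18405.444444 = 1071.555556
Sxy = Σxy − (Σx)(Σy)/n = 887 − 1356.666667 = -469.666667
Syy = Σy² − (Σy)²/n = 412 − 100 = 312
b = Sxy/Sxx = -469.666667/1071.555556 = -0.438304
SSE = Syy − b·Sxy = 312 − (-0.438304)·(-469.666667) = 106.143405

106.14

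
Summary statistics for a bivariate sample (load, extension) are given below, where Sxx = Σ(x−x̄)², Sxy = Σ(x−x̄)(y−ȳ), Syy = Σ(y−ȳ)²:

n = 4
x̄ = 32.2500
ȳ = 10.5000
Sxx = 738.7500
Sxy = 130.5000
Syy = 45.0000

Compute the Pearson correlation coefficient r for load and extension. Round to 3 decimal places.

0.716

r = Sxy/√(Sxx·Syy) = 130.5/√(33243.75) = 130.5/182.328687 = 0.715740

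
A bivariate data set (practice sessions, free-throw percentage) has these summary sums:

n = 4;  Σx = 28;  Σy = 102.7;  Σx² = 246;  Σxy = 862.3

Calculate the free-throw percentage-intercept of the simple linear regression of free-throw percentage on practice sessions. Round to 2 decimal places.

5.60

Sxx = Σx² − (Σx)²/n = 246 − 196 = 50
Sxy = Σxy − (Σx)(Σy)/n = 862.3 − 718.9 = 143.4
b = Sxy/Sxx = 143.4/50 = 2.868
a = ȳ − b·x̄ = 25.675 − 2.868·7 = 5.599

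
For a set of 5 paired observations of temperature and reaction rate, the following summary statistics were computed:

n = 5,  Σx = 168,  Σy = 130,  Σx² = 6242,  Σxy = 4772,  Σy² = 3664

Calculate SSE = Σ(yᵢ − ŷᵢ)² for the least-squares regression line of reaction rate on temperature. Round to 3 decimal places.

Sxx = Σx² − (Σx)²/n = 6242 − 5644.8 = 597.2
Sxy = Σxy − (Σx)(Σy)/n = 4772 − 4368 = 404
Syy = Σy² − (Σy)²/n = 3664 − 3380 = 284
b = Sxy/Sxx = 404/597.2 = 0.676490
SSE = Syy − b·Sxy = 284 − 0.676490·404 = 10.697924

10.698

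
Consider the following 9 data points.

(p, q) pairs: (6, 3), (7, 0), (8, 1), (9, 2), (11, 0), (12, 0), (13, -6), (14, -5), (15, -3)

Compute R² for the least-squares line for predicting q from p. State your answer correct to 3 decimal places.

0.659

n = 9, Σx = 95, Σy = -8, Σxy = -149, Σx² = 1085, Σy² = 84
Sxx = Σx² − (Σx)²/n = 1085 − 1002.777778 = 82.222222
Sxy = Σxy − (Σx)(Σy)/n = -149 − (-84.444444) = -64.555556
Syy = Σy² − (Σy)²/n = 84 − 7.111111 = 76.888889
R² = Sxy²/(Sxx·Syy) = (-64.555556)²/(82.222222·76.888889) = 0.659196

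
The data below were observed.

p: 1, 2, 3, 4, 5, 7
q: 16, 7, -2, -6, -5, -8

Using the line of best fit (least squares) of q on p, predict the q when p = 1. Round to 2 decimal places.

10.43

n = 6, Σx = 22, Σy = 2, Σxy = -81, Σx² = 104
Sxx = Σx² − (Σx)²/n = 104 − 80.666667 = 23.333333
Sxy = Σxy − (Σx)(Σy)/n = -81 − 7.333333 = -88.333333
b = Sxy/Sxx = -88.333333/23.333333 = -3.785714
a = ȳ − b·x̄ = 0.333333 − (-3.785714)·3.666667 = 14.214286
ŷ(1) = a + b·1 = 14.214286 + (-3.785714)·1 = 10.428571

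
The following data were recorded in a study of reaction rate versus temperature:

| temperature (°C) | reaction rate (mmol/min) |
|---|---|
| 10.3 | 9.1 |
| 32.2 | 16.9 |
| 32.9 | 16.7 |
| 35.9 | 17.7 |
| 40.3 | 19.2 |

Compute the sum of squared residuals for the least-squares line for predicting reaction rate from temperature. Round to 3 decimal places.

n = 5, Σx = 151.6, Σy = 79.6, Σxy = 2596.53, Σx² = 5138.24, Σy² = 1329.24
Sxx = Σx² − (Σx)²/n = 5138.24 − 4596.512 = 541.728
Sxy = Σxy − (Σx)(Σy)/n = 2596.53 − 2413.472 = 183.058
Syy = Σy² − (Σy)²/n = 1329.24 − 1267.232 = 62.008
b = Sxy/Sxx = 183.058/541.728 = 0.337915
SSE = Syy − b·Sxy = 62.008 − 0.337915·183.058 = 0.149962

0.150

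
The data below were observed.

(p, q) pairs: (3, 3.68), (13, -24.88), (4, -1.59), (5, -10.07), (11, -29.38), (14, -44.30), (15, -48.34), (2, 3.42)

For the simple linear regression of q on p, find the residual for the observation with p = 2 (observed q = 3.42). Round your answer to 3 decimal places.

-1.483

n = 8, Σx = 67, Σy = -151.46, Σxy = -2030.75, Σx² = 765
Sxx = Σx² − (Σx)²/n = 765 − 561.125 = 203.875
Sxy = Σxy − (Σx)(Σy)/n = -2030.75 − (-1268.4775) = -762.2725
b = Sxy/Sxx = -762.2725/203.875 = -3.738921
a = ȳ − b·x̄ = -18.9325 − (-3.738921)·8.375 = 12.380963
ŷ(2) = 12.380963 + (-3.738921)·2 = 4.903121
residual = y − ŷ = 3.42 − 4.903121 = -1.483121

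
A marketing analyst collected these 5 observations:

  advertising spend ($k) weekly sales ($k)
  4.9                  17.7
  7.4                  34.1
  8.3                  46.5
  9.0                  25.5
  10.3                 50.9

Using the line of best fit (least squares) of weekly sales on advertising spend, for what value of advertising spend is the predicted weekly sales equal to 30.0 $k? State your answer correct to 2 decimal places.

7.03

n = 5, Σx = 39.9, Σy = 174.7, Σxy = 1478.79, Σx² = 334.75
Sxx = Σx² − (Σx)²/n = 334.75 − 318.402 = 16.348
Sxy = Σxy − (Σx)(Σy)/n = 1478.79 − 1394.106 = 84.684
b = Sxy/Sxx = 84.684/16.348 = 5.180083
a = ȳ − b·x̄ = 34.94 − 5.180083·7.98 = -6.397064
Set a + b·x = 30.0: x = (30.0 − (-6.397064)) / 5.180083 = 7.026347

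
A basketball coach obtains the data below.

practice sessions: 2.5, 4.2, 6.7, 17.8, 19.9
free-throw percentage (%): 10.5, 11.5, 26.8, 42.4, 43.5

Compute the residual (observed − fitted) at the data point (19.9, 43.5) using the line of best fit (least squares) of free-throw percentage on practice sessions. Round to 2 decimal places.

n = 5, Σx = 51.1, Σy = 134.7, Σxy = 1874.48, Σx² = 781.63
Sxx = Σx² − (Σx)²/n = 781.63 − 522.242 = 259.388
Sxy = Σxy − (Σx)(Σy)/n = 1874.48 − 1376.634 = 497.846
b = Sxy/Sxx = 497.846/259.388 = 1.919310
a = ȳ − b·x̄ = 26.94 − 1.919310·10.22 = 7.324651
ŷ(19.9) = 7.324651 + 1.919310·19.9 = 45.518921
residual = y − ŷ = 43.5 − 45.518921 = -2.018921

-2.02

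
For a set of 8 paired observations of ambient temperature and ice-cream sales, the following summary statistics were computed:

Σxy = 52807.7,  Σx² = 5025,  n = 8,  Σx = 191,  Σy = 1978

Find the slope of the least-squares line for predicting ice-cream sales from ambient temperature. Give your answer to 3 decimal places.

12.010

Sxx = Σx² − (Σx)²/n = 5025 − 4560.125 = 464.875
Sxy = Σxy − (Σx)(Σy)/n = 52807.7 − 47224.75 = 5582.95
b = Sxy/Sxx = 5582.95/464.875 = 12.009572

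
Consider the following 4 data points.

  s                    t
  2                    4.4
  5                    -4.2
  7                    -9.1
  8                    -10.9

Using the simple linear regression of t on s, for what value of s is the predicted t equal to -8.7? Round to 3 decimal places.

6.953

n = 4, Σx = 22, Σy = -19.8, Σxy = -163.1, Σx² = 142
Sxx = Σx² − (Σx)²/n = 142 − 121 = 21
Sxy = Σxy − (Σx)(Σy)/n = -163.1 − (-108.9) = -54.2
b = Sxy/Sxx = -54.2/21 = -2.580952
a = ȳ − b·x̄ = -4.95 − (-2.580952)·5.5 = 9.245238
Set a + b·x = -8.7: x = (-8.7 − 9.245238) / (-2.580952) = 6.952952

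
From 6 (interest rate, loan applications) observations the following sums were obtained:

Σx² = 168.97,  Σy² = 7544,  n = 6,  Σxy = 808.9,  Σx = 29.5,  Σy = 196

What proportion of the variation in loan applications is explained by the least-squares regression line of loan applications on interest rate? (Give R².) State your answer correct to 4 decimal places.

0.8771

Sxx = Σx² − (Σx)²/n = 168.97 − 145.041667 = 23.928333
Sxy = Σxy − (Σx)(Σy)/n = 808.9 − 963.666667 = -154.766667
Syy = Σy² − (Σy)²/n = 7544 − 6402.666667 = 1141.333333
R² = Sxy²/(Sxx·Syy) = (-154.766667)²/(23.928333·1141.333333) = 0.877061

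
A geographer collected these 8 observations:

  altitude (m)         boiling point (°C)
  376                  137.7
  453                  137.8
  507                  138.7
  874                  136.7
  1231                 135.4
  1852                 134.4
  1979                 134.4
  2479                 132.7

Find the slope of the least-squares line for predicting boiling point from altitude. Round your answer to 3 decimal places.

-0.003

n = 8, Σx = 9751, Σy = 1087.8, Σxy = 1314522.4, Σx² = 16374657
Sxx = Σx² − (Σx)²/n = 16374657 − 11885250.125 = 4489406.875
Sxy = Σxy − (Σx)(Σy)/n = 1314522.4 − 1325892.225 = -11369.825
b = Sxy/Sxx = -11369.825/4489406.875 = -0.002533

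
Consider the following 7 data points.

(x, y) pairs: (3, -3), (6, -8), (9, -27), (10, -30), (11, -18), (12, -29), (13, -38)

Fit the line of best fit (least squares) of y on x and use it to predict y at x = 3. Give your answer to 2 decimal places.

n = 7, Σx = 64, Σy = -153, Σxy = -1640, Σx² = 660
Sxx = Σx² − (Σx)²/n = 660 − 585.142857 = 74.857143
Sxy = Σxy − (Σx)(Σy)/n = -1640 − (-1398.857143) = -241.142857
b = Sxy/Sxx = -241.142857/74.857143 = -3.221374
a = ȳ − b·x̄ = -21.857143 − (-3.221374)·9.142857 = 7.595420
ŷ(3) = a + b·3 = 7.595420 + (-3.221374)·3 = -2.068702

-2.07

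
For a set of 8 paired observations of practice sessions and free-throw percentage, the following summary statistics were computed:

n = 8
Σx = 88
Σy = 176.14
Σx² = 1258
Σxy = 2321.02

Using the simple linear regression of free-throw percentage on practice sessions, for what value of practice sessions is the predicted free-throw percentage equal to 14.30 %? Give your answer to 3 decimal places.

Sxx = Σx² − (Σx)²/n = 1258 − 968 = 290
Sxy = Σxy − (Σx)(Σy)/n = 2321.02 − 1937.54 = 383.48
b = Sxy/Sxx = 383.48/290 = 1.322345
a = ȳ − b·x̄ = 22.0175 − 1.322345·11 = 7.471707
Set a + b·x = 14.30: x = (14.30 − 7.471707) / 1.322345 = 5.163776

5.164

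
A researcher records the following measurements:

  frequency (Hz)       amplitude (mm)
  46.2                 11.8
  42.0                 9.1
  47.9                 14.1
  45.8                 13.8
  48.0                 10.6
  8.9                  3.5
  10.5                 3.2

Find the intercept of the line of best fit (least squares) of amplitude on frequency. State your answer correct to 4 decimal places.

0.9522

n = 7, Σx = 249.3, Σy = 66.1, Σxy = 2808.34, Σx² = 10783.95
Sxx = Σx² − (Σx)²/n = 10783.95 − 8878.641429 = 1905.308571
Sxy = Σxy − (Σx)(Σy)/n = 2808.34 − 2354.104286 = 454.235714
b = Sxy/Sxx = 454.235714/1905.308571 = 0.238405
a = ȳ − b·x̄ = 9.442857 − 0.238405·35.614286 = 0.952222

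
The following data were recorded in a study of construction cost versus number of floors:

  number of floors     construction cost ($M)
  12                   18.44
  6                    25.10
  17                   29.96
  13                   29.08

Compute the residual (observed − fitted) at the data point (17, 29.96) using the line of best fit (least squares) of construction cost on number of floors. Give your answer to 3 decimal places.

n = 4, Σx = 48, Σy = 102.58, Σxy = 1259.24, Σx² = 638
Sxx = Σx² − (Σx)²/n = 638 − 576 = 62
Sxy = Σxy − (Σx)(Σy)/n = 1259.24 − 1230.96 = 28.28
b = Sxy/Sxx = 28.28/62 = 0.456129
a = ȳ − b·x̄ = 25.645 − 0.456129·12 = 20.171452
ŷ(17) = 20.171452 + 0.456129·17 = 27.925645
residual = y − ŷ = 29.96 − 27.925645 = 2.034355

2.034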